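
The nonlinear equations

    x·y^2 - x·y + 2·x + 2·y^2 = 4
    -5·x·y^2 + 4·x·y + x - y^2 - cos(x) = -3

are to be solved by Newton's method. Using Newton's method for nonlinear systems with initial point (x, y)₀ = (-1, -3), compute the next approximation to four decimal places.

At (-1, -3): F = (0.0000, 49.459698).
Jacobian J = [[y^2 - y + 2, 2·x·y - x + 4·y], [-5·y^2 + 4·y + sin(x) + 1, -10·x·y + 4·x - 2·y]].
At the point, J = [[14.0000, -5.0000], [-56.841471, -28.0000]] (det J = -676.207355).
Solving J·Δ = −F gives Δ = (0.3657, 1.0240).
Then the next iterate is (x, y)₁ = (-0.6343, -1.9760).

(-0.6343, -1.9760)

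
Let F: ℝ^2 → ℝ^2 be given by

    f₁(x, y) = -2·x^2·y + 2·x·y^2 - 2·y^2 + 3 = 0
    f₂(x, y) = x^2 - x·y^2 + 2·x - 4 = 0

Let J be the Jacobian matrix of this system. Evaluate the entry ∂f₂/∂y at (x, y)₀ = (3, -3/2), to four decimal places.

9.0000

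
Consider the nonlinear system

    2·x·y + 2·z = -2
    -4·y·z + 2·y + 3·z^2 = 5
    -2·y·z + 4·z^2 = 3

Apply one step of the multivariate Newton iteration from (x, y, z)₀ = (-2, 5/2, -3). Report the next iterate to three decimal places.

At (-2, 5/2, -3): F = (-14.000, 57.000, 48.000).
Jacobian J = [[2·y, 2·x, 2], [0, -4·z + 2, -4·y + 6·z], [0, -2·z, -2·y + 8·z]].
At the point, J = [[5.000, -4.000, 2.000], [0.000, 14.000, -28.000], [0.000, 6.000, -29.000]] (det J = -1190.000).
Solving J·Δ = −F gives Δ = (1.207, -1.298, 1.387).
Then the next iterate is (x, y, z)₁ = (-0.793, 1.202, -1.613).

(-0.793, 1.202, -1.613)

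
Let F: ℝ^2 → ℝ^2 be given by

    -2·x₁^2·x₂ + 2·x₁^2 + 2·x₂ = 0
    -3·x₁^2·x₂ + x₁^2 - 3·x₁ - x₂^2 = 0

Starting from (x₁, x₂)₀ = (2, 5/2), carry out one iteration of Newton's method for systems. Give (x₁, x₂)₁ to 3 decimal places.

At (2, 5/2): F = (-7.000, -38.250).
Jacobian J = [[-4·x₁·x₂ + 4·x₁, -2·x₁^2 + 2], [-6·x₁·x₂ + 2·x₁ - 3, -3·x₁^2 - 2·x₂]].
At the point, J = [[-12.000, -6.000], [-29.000, -17.000]] (det J = 30.000).
Solving J·Δ = −F gives Δ = (3.683, -8.533).
Then the next iterate is (x₁, x₂)₁ = (5.683, -6.033).

(5.683, -6.033)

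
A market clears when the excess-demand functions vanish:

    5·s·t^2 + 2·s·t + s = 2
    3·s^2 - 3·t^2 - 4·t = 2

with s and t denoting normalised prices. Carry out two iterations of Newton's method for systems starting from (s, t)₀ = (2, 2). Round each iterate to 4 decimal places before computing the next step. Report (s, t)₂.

(1.3267, 0.6257)

At (2, 2): F = (48.0000, -10.0000).
Jacobian J = [[5·t^2 + 2·t + 1, 10·s·t + 2·s], [6·s, -6·t - 4]].
At the point, J = [[25.0000, 44.0000], [12.0000, -16.0000]] (det J = -928.0000).
Solving J·Δ = −F gives Δ = (-0.3534, -0.8901).
Then the next iterate is (s, t)₁ = (1.6466, 1.1099).
Round to (1.6466, 1.1099) and repeat: F = (13.443774, -2.001359), J = [[9.379190, 21.568813], [9.8796, -10.6594]].
Δ = (-0.3199, -0.4842), so (s, t)₂ = (1.3267, 0.6257).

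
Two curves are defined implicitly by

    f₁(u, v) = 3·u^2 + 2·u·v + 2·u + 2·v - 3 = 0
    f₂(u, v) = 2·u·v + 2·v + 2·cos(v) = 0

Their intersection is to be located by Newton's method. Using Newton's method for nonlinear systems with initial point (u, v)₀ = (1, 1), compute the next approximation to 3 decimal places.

At (1, 1): F = (6.000, 5.08060).
Jacobian J = [[6·u + 2·v + 2, 2·u + 2], [2·v, 2·u - 2·sin(v) + 2]].
At the point, J = [[10.000, 4.000], [2.000, 2.31706]] (det J = 15.17058).
Solving J·Δ = −F gives Δ = (0.423, -2.558).
Then the next iterate is (u, v)₁ = (1.423, -1.558).

(1.423, -1.558)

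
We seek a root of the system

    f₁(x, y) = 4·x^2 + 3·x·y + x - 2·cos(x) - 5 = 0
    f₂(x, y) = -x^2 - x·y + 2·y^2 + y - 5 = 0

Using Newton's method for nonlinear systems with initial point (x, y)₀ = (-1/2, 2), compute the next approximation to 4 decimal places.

(3.9324, 1.8613)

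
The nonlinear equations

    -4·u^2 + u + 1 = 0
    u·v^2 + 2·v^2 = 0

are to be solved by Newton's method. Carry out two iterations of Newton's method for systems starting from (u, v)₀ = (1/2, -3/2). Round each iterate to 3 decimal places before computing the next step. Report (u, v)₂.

(0.641, -0.353)

At (1/2, -3/2): F = (0.500, 5.625).
Jacobian J = [[-8·u + 1, 0], [v^2, 2·u·v + 4·v]].
At the point, J = [[-3.000, 0.000], [2.250, -7.500]] (det J = 22.500).
Solving J·Δ = −F gives Δ = (0.167, 0.800).
Then the next iterate is (u, v)₁ = (0.667, -0.700).
Round to (0.667, -0.700) and repeat: F = (-0.11256, 1.30683), J = [[-4.336, 0.000], [0.490, -3.73380]].
Δ = (-0.026, 0.347), so (u, v)₂ = (0.641, -0.353).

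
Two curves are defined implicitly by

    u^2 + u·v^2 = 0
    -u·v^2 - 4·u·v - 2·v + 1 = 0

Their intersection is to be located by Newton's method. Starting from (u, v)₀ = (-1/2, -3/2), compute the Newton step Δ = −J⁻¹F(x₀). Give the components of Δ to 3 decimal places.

(-0.250, 0.792)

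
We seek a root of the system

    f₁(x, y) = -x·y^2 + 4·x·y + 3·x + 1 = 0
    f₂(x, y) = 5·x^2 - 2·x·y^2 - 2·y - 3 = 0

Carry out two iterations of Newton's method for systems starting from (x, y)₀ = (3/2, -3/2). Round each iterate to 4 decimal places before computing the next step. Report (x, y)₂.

At (3/2, -3/2): F = (-6.8750, 4.5000).
Jacobian J = [[-y^2 + 4·y + 3, -2·x·y + 4·x], [10·x - 2·y^2, -4·x·y - 2]].
At the point, J = [[-5.2500, 10.5000], [10.5000, 7.0000]] (det J = -147.0000).
Solving J·Δ = −F gives Δ = (-0.6488, 0.3304).
Then the next iterate is (x, y)₁ = (0.8512, -1.1696).
Round to (0.8512, -1.1696) and repeat: F = (-1.593065, 0.633085), J = [[-3.046364, 5.395927], [5.776072, 1.982254]].
Δ = (-0.1767, 0.1955), so (x, y)₂ = (0.6745, -0.9741).

(0.6745, -0.9741)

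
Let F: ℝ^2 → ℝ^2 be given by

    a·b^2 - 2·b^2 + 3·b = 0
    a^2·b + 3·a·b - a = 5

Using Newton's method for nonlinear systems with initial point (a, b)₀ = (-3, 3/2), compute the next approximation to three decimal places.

(-3.364, 0.869)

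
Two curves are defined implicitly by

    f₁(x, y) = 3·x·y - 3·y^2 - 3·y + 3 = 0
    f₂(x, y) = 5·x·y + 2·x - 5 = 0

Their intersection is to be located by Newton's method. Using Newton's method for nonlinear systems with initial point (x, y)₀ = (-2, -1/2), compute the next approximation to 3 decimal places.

At (-2, -1/2): F = (6.750, -4.000).
Jacobian J = [[3·y, 3·x - 6·y - 3], [5·y + 2, 5·x]].
At the point, J = [[-1.500, -6.000], [-0.500, -10.000]] (det J = 12.000).
Solving J·Δ = −F gives Δ = (7.625, -0.781).
Then the next iterate is (x, y)₁ = (5.625, -1.281).

(5.625, -1.281)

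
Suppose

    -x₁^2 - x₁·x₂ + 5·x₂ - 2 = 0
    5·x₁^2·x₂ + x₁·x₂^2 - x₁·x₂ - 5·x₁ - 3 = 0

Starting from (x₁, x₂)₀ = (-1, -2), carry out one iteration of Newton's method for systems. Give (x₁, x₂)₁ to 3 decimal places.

(-1.767, 1.012)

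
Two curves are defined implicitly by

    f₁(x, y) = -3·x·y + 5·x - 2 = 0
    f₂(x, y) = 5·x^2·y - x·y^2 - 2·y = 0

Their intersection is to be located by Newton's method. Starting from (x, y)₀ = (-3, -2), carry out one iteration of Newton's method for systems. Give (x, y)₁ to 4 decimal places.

(-5.5706, 5.0307)

At (-3, -2): F = (-35.0000, -74.0000).
Jacobian J = [[-3·y + 5, -3·x], [10·x·y - y^2, 5·x^2 - 2·x·y - 2]].
At the point, J = [[11.0000, 9.0000], [56.0000, 31.0000]] (det J = -163.0000).
Solving J·Δ = −F gives Δ = (-2.5706, 7.0307).
Then the next iterate is (x, y)₁ = (-5.5706, 5.0307).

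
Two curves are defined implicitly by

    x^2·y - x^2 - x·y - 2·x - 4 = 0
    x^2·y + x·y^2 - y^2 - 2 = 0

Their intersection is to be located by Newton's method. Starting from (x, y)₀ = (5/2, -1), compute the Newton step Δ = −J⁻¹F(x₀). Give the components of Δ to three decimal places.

At (5/2, -1): F = (-19.000, -6.750).
Jacobian J = [[2·x·y - 2·x - y - 2, x^2 - x], [2·x·y + y^2, x^2 + 2·x·y - 2·y]].
At the point, J = [[-11.000, 3.750], [-4.000, 3.250]] (det J = -20.750).
Solving J·Δ = −F gives Δ = (-1.756, -0.084).

(-1.756, -0.084)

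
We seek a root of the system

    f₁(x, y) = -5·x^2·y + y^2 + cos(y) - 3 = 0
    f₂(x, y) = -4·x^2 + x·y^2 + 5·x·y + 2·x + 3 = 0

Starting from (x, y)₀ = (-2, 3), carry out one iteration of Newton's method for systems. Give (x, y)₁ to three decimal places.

(-1.600, 0.810)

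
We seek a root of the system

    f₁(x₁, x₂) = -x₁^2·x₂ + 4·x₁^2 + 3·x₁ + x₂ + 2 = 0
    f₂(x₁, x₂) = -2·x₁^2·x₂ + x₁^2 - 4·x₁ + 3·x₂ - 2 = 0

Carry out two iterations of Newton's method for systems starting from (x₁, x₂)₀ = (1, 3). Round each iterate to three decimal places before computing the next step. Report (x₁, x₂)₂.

At (1, 3): F = (9.000, -2.000).
Jacobian J = [[-2·x₁·x₂ + 8·x₁ + 3, -x₁^2 + 1], [-4·x₁·x₂ + 2·x₁ - 4, -2·x₁^2 + 3]].
At the point, J = [[5.000, 0.000], [-14.000, 1.000]] (det J = 5.000).
Solving J·Δ = −F gives Δ = (-1.800, -23.200).
Then the next iterate is (x₁, x₂)₁ = (-0.800, -20.200).
Round to (-0.800, -20.200) and repeat: F = (-5.112, -32.904), J = [[-35.720, 0.360], [-70.240, 1.720]].
Δ = (0.084, 22.579), so (x₁, x₂)₂ = (-0.716, 2.379).

(-0.716, 2.379)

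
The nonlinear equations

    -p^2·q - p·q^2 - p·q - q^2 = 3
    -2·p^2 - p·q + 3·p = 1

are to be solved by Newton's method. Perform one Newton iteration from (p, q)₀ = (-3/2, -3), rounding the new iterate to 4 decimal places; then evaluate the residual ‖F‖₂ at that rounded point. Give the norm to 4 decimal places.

180.9261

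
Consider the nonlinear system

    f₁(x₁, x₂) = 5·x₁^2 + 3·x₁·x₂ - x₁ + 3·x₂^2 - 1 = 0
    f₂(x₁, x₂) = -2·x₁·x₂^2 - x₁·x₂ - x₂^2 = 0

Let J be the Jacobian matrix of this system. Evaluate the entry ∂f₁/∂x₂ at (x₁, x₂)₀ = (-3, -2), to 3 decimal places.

∂f₁/∂x₂ = 3·x₁ + 6·x₂.
At (-3, -2) this is -21.000.

-21.000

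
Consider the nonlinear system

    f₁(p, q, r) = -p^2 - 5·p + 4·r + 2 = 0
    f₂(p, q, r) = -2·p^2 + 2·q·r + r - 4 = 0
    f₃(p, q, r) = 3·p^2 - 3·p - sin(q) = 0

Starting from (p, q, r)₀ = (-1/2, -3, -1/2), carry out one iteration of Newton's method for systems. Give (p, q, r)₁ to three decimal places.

At (-1/2, -3, -1/2): F = (2.250, -2.000, 2.39112).
Jacobian J = [[-2·p - 5, 0, 4], [-4·p, 2·r, 2·q + 1], [6·p - 3, -cos(q), 0]].
At the point, J = [[-4.000, 0.000, 4.000], [2.000, -1.000, -5.000], [-6.000, 0.98999, 0.000]] (det J = -35.87991).
Solving J·Δ = −F gives Δ = (0.356, -0.256, -0.206).
Then the next iterate is (p, q, r)₁ = (-0.144, -3.256, -0.706).

(-0.144, -3.256, -0.706)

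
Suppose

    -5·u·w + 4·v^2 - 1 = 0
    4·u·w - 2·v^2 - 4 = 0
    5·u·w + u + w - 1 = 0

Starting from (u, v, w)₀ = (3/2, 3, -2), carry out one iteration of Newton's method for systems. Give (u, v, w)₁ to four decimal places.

At (3/2, 3, -2): F = (50.0000, -34.0000, -16.5000).
Jacobian J = [[-5·w, 8·v, -5·u], [4·w, -4·v, 4·u], [5·w + 1, 0, 5·u + 1]].
At the point, J = [[10.0000, 24.0000, -7.5000], [-8.0000, -12.0000, 6.0000], [-9.0000, 0.0000, 8.5000]] (det J = 126.0000).
Solving J·Δ = −F gives Δ = (-7.5000, -0.8333, -6.0000).
Then the next iterate is (u, v, w)₁ = (-6.0000, 2.1667, -8.0000).

(-6.0000, 2.1667, -8.0000)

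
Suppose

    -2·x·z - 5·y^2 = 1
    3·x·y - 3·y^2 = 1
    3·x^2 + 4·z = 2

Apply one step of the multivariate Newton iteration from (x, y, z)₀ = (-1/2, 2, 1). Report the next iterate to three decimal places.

At (-1/2, 2, 1): F = (-20.000, -16.000, 2.750).
Jacobian J = [[-2·z, -10·y, -2·x], [3·y, 3·x - 6·y, 0], [6·x, 0, 4]].
At the point, J = [[-2.000, -20.000, 1.000], [6.000, -13.500, 0.000], [-3.000, 0.000, 4.000]] (det J = 547.500).
Solving J·Δ = −F gives Δ = (0.297, -1.053, -0.464).
Then the next iterate is (x, y, z)₁ = (-0.203, 0.947, 0.536).

(-0.203, 0.947, 0.536)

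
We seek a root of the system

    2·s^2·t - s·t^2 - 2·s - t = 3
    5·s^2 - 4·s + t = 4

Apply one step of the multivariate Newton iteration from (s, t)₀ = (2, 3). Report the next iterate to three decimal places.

(1.452, 0.774)

At (2, 3): F = (-4.000, 11.000).
Jacobian J = [[4·s·t - t^2 - 2, 2·s^2 - 2·s·t - 1], [10·s - 4, 1]].
At the point, J = [[13.000, -5.000], [16.000, 1.000]] (det J = 93.000).
Solving J·Δ = −F gives Δ = (-0.548, -2.226).
Then the next iterate is (s, t)₁ = (1.452, 0.774).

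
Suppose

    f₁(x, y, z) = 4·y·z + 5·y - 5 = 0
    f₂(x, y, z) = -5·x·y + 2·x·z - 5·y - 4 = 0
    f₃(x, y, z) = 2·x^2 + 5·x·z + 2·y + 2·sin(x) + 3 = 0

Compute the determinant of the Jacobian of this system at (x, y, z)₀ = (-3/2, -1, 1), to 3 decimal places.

431.095

J = [[0, 4·z + 5, 4·y], [-5·y + 2·z, -5·x - 5, 2·x], [4·x + 5·z + 2·cos(x), 2, 5·x]].
At the point, J = [[0.000, 9.000, -4.000], [7.000, 2.500, -3.000], [-0.85853, 2.000, -7.500]].
det J = 431.095.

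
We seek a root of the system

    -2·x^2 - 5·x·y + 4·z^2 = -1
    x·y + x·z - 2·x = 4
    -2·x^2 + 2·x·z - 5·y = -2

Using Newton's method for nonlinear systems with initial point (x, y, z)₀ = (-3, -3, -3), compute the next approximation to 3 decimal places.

(-2.073, -0.394, -1.412)

At (-3, -3, -3): F = (-26.000, 20.000, 17.000).
Jacobian J = [[-4·x - 5·y, -5·x, 8·z], [y + z - 2, x, x], [-4·x + 2·z, -5, 2·x]].
At the point, J = [[27.000, 15.000, -24.000], [-8.000, -3.000, -3.000], [6.000, -5.000, -6.000]] (det J = -2301.000).
Solving J·Δ = −F gives Δ = (0.927, 2.606, 1.588).
Then the next iterate is (x, y, z)₁ = (-2.073, -0.394, -1.412).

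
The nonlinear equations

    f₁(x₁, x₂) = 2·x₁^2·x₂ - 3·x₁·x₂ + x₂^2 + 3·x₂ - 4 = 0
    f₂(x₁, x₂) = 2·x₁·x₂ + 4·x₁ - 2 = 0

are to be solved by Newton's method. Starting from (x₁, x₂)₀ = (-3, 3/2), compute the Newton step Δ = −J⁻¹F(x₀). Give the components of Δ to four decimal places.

(5.2031, 2.2370)

At (-3, 3/2): F = (43.2500, -23.0000).
Jacobian J = [[4·x₁·x₂ - 3·x₂, 2·x₁^2 - 3·x₁ + 2·x₂ + 3], [2·x₂ + 4, 2·x₁]].
At the point, J = [[-22.5000, 33.0000], [7.0000, -6.0000]] (det J = -96.0000).
Solving J·Δ = −F gives Δ = (5.2031, 2.2370).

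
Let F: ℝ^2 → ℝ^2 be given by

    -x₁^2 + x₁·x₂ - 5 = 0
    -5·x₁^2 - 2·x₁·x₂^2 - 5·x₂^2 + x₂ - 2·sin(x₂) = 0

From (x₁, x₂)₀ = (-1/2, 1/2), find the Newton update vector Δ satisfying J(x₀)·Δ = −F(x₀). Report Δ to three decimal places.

At (-1/2, 1/2): F = (-5.500, -2.70885).
Jacobian J = [[-2·x₁ + x₂, x₁], [-10·x₁ - 2·x₂^2, -4·x₁·x₂ - 10·x₂ - 2·cos(x₂) + 1]].
At the point, J = [[1.500, -0.500], [4.500, -4.75517]] (det J = -4.88275).
Solving J·Δ = −F gives Δ = (5.079, 4.237).

(5.079, 4.237)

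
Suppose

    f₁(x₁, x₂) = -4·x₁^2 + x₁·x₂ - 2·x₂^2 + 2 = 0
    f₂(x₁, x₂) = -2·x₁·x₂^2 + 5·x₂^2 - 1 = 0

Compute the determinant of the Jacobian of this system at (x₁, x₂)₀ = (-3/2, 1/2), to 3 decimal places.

J = [[-8·x₁ + x₂, x₁ - 4·x₂], [-2·x₂^2, -4·x₁·x₂ + 10·x₂]].
At the point, J = [[12.500, -3.500], [-0.500, 8.000]].
det J = 98.250.

98.250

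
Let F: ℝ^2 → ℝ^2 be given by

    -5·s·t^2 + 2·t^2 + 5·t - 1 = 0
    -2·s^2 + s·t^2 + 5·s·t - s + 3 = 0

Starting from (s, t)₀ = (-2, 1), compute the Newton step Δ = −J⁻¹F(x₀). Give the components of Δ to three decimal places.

(0.687, -0.433)

At (-2, 1): F = (16.000, -15.000).
Jacobian J = [[-5·t^2, -10·s·t + 4·t + 5], [-4·s + t^2 + 5·t - 1, 2·s·t + 5·s]].
At the point, J = [[-5.000, 29.000], [13.000, -14.000]] (det J = -307.000).
Solving J·Δ = −F gives Δ = (0.687, -0.433).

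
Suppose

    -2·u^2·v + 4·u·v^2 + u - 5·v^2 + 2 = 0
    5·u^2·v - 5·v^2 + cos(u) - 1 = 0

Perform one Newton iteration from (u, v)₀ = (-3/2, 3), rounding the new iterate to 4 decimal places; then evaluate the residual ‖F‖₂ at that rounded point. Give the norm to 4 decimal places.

30.5611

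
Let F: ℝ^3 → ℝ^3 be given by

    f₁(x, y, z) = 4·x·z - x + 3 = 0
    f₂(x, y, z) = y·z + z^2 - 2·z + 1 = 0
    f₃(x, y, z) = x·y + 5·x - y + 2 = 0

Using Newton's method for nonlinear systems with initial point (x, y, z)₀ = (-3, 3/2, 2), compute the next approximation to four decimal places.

At (-3, 3/2, 2): F = (-18.0000, 4.0000, -19.0000).
Jacobian J = [[4·z - 1, 0, 4·x], [0, z, y + 2·z - 2], [y + 5, x - 1, 0]].
At the point, J = [[7.0000, 0.0000, -12.0000], [0.0000, 2.0000, 3.5000], [6.5000, -4.0000, 0.0000]] (det J = 254.0000).
Solving J·Δ = −F gives Δ = (2.0315, -1.4488, -0.3150).
Then the next iterate is (x, y, z)₁ = (-0.9685, 0.0512, 1.6850).

(-0.9685, 0.0512, 1.6850)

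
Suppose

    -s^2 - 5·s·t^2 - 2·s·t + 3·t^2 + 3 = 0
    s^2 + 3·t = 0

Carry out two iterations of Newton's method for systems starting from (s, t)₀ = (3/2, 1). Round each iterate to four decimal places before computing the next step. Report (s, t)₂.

(-1.4024, 5.2879)

At (3/2, 1): F = (-6.7500, 5.2500).
Jacobian J = [[-2·s - 5·t^2 - 2·t, -10·s·t - 2·s + 6·t], [2·s, 3]].
At the point, J = [[-10.0000, -12.0000], [3.0000, 3.0000]] (det J = 6.0000).
Solving J·Δ = −F gives Δ = (-7.1250, 5.3750).
Then the next iterate is (s, t)₁ = (-5.6250, 6.3750).
Round to (-5.6250, 6.3750) and repeat: F = (1308.017578, 50.765625), J = [[-204.703125, 408.093750], [-11.2500, 3.0000]].
Δ = (4.2226, -1.0871), so (s, t)₂ = (-1.4024, 5.2879).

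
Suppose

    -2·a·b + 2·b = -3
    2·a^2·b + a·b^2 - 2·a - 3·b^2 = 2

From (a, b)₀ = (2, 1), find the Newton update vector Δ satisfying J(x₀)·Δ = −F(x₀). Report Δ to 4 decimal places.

(-4.0000, 4.5000)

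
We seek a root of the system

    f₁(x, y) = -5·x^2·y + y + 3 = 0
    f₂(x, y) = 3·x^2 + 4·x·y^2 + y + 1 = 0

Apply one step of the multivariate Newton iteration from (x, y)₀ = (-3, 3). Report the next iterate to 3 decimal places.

(-1.969, 2.177)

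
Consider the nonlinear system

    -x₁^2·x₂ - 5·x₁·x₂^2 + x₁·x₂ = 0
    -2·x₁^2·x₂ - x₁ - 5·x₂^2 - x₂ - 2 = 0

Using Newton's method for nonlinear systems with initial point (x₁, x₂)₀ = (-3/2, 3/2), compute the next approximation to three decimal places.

(1.907, 1.854)

At (-3/2, 3/2): F = (11.250, -20.000).
Jacobian J = [[-2·x₁·x₂ - 5·x₂^2 + x₂, -x₁^2 - 10·x₁·x₂ + x₁], [-4·x₁·x₂ - 1, -2·x₁^2 - 10·x₂ - 1]].
At the point, J = [[-5.250, 18.750], [8.000, -20.500]] (det J = -42.375).
Solving J·Δ = −F gives Δ = (3.407, 0.354).
Then the next iterate is (x₁, x₂)₁ = (1.907, 1.854).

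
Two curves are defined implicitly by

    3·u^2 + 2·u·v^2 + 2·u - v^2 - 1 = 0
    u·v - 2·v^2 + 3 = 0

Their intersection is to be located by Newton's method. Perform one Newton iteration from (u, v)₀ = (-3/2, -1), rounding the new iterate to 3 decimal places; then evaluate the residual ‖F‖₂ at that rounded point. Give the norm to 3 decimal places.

116.976

At (-3/2, -1): F = (-1.250, 2.500).
Jacobian J = [[6·u + 2·v^2 + 2, 4·u·v - 2·v], [v, u - 4·v]].
At the point, J = [[-5.000, 8.000], [-1.000, 2.500]] (det J = -4.500).
Solving J·Δ = −F gives Δ = (-5.139, -3.056).
Then the next iterate is (u, v)₁ = (-6.639, -4.056).
Re-evaluating at (-6.639, -4.056): F = (-116.93836, -2.97449), so ‖F‖₂ = 116.976.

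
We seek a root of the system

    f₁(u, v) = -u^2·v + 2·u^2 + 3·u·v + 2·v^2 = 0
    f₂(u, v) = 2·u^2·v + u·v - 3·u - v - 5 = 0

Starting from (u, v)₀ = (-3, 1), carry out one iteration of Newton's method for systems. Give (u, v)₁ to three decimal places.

(-1.824, 0.891)

At (-3, 1): F = (2.000, 18.000).
Jacobian J = [[-2·u·v + 4·u + 3·v, -u^2 + 3·u + 4·v], [4·u·v + v - 3, 2·u^2 + u - 1]].
At the point, J = [[-3.000, -14.000], [-14.000, 14.000]] (det J = -238.000).
Solving J·Δ = −F gives Δ = (1.176, -0.109).
Then the next iterate is (u, v)₁ = (-1.824, 0.891).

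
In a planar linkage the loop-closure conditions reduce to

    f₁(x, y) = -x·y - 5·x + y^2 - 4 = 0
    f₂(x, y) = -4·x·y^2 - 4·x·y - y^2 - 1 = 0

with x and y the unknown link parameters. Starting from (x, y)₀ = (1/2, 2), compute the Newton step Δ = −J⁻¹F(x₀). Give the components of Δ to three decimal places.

At (1/2, 2): F = (-3.500, -17.000).
Jacobian J = [[-y - 5, -x + 2·y], [-4·y^2 - 4·y, -8·x·y - 4·x - 2·y]].
At the point, J = [[-7.000, 3.500], [-24.000, -14.000]] (det J = 182.000).
Solving J·Δ = −F gives Δ = (-0.596, -0.192).

(-0.596, -0.192)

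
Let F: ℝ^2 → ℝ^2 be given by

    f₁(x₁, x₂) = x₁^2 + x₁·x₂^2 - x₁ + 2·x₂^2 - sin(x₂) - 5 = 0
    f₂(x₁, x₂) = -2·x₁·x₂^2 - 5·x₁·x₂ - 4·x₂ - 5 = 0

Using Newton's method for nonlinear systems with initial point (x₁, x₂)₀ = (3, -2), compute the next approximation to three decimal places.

(-0.396, -2.442)

At (3, -2): F = (21.90930, 9.000).
Jacobian J = [[2·x₁ + x₂^2 - 1, 2·x₁·x₂ + 4·x₂ - cos(x₂)], [-2·x₂^2 - 5·x₂, -4·x₁·x₂ - 5·x₁ - 4]].
At the point, J = [[9.000, -19.58385], [2.000, 5.000]] (det J = 84.16771).
Solving J·Δ = −F gives Δ = (-3.396, -0.442).
Then the next iterate is (x₁, x₂)₁ = (-0.396, -2.442).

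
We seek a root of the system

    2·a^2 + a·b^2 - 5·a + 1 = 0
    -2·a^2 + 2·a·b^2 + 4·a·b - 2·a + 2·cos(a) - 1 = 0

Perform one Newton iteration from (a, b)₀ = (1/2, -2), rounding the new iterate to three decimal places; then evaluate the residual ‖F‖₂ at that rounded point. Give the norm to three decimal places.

0.649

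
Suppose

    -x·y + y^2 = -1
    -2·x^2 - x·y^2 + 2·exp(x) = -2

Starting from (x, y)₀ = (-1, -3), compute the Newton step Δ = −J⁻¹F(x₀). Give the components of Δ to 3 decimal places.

At (-1, -3): F = (7.000, 9.73576).
Jacobian J = [[-y, -x + 2·y], [-4·x - y^2 + 2·exp(x), -2·x·y]].
At the point, J = [[3.000, -5.000], [-4.26424, -6.000]] (det J = -39.32121).
Solving J·Δ = −F gives Δ = (0.170, 1.502).

(0.170, 1.502)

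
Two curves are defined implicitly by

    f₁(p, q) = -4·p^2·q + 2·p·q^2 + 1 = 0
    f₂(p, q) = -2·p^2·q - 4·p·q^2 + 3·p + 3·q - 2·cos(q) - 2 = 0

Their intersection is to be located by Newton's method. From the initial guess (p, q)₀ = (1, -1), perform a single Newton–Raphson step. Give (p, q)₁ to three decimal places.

At (1, -1): F = (7.000, -5.08060).
Jacobian J = [[-8·p·q + 2·q^2, -4·p^2 + 4·p·q], [-4·p·q - 4·q^2 + 3, -2·p^2 - 8·p·q + 2·sin(q) + 3]].
At the point, J = [[10.000, -8.000], [3.000, 7.31706]] (det J = 97.17058).
Solving J·Δ = −F gives Δ = (-0.109, 0.739).
Then the next iterate is (p, q)₁ = (0.891, -0.261).

(0.891, -0.261)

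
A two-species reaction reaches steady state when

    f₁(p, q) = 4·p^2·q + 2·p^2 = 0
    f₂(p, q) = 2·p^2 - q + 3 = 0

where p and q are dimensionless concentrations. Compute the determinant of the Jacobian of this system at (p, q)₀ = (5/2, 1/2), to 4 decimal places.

J = [[8·p·q + 4·p, 4·p^2], [4·p, -1]].
At the point, J = [[20.0000, 25.0000], [10.0000, -1.0000]].
det J = -270.0000.

-270.0000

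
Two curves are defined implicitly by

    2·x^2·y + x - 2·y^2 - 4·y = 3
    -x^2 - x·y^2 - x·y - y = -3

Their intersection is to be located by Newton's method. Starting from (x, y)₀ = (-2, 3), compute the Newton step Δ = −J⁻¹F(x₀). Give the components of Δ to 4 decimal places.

(0.0468, -1.5096)

At (-2, 3): F = (-11.0000, 20.0000).
Jacobian J = [[4·x·y + 1, 2·x^2 - 4·y - 4], [-2·x - y^2 - y, -2·x·y - x - 1]].
At the point, J = [[-23.0000, -8.0000], [-8.0000, 13.0000]] (det J = -363.0000).
Solving J·Δ = −F gives Δ = (0.0468, -1.5096).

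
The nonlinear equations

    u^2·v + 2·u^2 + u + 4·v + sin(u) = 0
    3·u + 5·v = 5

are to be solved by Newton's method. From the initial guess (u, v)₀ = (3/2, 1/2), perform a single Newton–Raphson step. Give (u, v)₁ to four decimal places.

At (3/2, 1/2): F = (10.122495, 2.0000).
Jacobian J = [[2·u·v + 4·u + cos(u) + 1, u^2 + 4], [3, 5]].
At the point, J = [[8.570737, 6.2500], [3.0000, 5.0000]] (det J = 24.103686).
Solving J·Δ = −F gives Δ = (-1.5812, 0.5487).
Then the next iterate is (u, v)₁ = (-0.0812, 1.0487).

(-0.0812, 1.0487)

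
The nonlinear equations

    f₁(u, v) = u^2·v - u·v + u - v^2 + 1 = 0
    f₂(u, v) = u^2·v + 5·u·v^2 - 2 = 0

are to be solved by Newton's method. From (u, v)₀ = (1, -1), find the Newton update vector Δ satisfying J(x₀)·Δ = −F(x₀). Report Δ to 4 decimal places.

(-2.1667, -0.5000)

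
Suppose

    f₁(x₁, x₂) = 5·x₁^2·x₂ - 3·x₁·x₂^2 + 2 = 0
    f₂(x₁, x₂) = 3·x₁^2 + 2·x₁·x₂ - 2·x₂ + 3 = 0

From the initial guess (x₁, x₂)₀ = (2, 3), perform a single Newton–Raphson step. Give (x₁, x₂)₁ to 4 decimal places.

At (2, 3): F = (8.0000, 21.0000).
Jacobian J = [[10·x₁·x₂ - 3·x₂^2, 5·x₁^2 - 6·x₁·x₂], [6·x₁ + 2·x₂, 2·x₁ - 2]].
At the point, J = [[33.0000, -16.0000], [18.0000, 2.0000]] (det J = 354.0000).
Solving J·Δ = −F gives Δ = (-0.9944, -1.5508).
Then the next iterate is (x₁, x₂)₁ = (1.0056, 1.4492).

(1.0056, 1.4492)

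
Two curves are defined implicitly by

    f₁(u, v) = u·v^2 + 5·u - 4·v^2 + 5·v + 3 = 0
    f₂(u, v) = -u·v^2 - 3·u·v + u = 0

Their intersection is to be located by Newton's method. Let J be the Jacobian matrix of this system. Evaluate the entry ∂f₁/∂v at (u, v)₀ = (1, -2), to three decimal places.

17.000

∂f₁/∂v = 2·u·v - 8·v + 5.
At (1, -2) this is 17.000.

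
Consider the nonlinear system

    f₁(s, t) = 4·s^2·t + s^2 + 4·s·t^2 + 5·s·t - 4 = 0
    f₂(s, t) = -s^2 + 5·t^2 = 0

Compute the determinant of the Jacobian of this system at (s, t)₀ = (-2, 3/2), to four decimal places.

-100.5000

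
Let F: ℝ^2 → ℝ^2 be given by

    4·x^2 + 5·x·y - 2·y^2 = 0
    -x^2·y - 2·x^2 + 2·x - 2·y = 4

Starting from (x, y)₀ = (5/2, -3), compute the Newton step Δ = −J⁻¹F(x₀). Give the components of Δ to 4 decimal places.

At (5/2, -3): F = (-30.5000, 13.2500).
Jacobian J = [[8·x + 5·y, 5·x - 4·y], [-2·x·y - 4·x + 2, -x^2 - 2]].
At the point, J = [[5.0000, 24.5000], [7.0000, -8.2500]] (det J = -212.7500).
Solving J·Δ = −F gives Δ = (-0.3431, 1.3149).

(-0.3431, 1.3149)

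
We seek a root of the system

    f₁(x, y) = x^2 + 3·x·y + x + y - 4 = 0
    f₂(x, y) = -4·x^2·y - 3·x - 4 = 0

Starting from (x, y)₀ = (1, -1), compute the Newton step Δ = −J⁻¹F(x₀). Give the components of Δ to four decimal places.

At (1, -1): F = (-6.0000, -3.0000).
Jacobian J = [[2·x + 3·y + 1, 3·x + 1], [-8·x·y - 3, -4·x^2]].
At the point, J = [[0.0000, 4.0000], [5.0000, -4.0000]] (det J = -20.0000).
Solving J·Δ = −F gives Δ = (1.8000, 1.5000).

(1.8000, 1.5000)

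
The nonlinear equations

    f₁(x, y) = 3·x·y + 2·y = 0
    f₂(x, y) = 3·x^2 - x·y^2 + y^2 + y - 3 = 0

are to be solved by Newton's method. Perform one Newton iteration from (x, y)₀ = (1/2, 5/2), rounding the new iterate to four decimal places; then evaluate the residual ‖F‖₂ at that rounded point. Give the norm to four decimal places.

2.2806

At (1/2, 5/2): F = (8.7500, 3.3750).
Jacobian J = [[3·y, 3·x + 2], [6·x - y^2, -2·x·y + 2·y + 1]].
At the point, J = [[7.5000, 3.5000], [-3.2500, 3.5000]] (det J = 37.6250).
Solving J·Δ = −F gives Δ = (-0.5000, -1.4286).
Then the next iterate is (x, y)₁ = (0.0000, 1.0714).
Re-evaluating at (0.0000, 1.0714): F = (2.1428, -0.780702), so ‖F‖₂ = 2.2806.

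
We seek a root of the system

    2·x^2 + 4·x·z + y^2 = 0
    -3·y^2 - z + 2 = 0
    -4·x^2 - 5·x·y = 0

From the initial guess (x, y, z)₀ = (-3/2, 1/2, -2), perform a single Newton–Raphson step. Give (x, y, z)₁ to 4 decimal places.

(-1.2229, 0.8489, 0.2032)

At (-3/2, 1/2, -2): F = (16.7500, 3.2500, -5.2500).
Jacobian J = [[4·x + 4·z, 2·y, 4·x], [0, -6·y, -1], [-8·x - 5·y, -5·x, 0]].
At the point, J = [[-14.0000, 1.0000, -6.0000], [0.0000, -3.0000, -1.0000], [9.5000, 7.5000, 0.0000]] (det J = -285.5000).
Solving J·Δ = −F gives Δ = (0.2771, 0.3489, 2.2032).
Then the next iterate is (x, y, z)₁ = (-1.2229, 0.8489, 0.2032).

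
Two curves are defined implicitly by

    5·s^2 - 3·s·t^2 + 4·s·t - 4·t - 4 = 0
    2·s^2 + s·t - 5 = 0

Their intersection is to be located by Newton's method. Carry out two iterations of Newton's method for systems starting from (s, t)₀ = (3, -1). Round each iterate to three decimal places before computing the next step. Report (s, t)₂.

At (3, -1): F = (24.000, 10.000).
Jacobian J = [[10·s - 3·t^2 + 4·t, -6·s·t + 4·s - 4], [4·s + t, s]].
At the point, J = [[23.000, 26.000], [11.000, 3.000]] (det J = -217.000).
Solving J·Δ = −F gives Δ = (-0.866, -0.157).
Then the next iterate is (s, t)₁ = (2.134, -1.157).
Round to (2.134, -1.157) and repeat: F = (4.95160, 1.63887), J = [[12.69605, 19.35023], [7.379, 2.134]].
Δ = (-0.183, -0.136), so (s, t)₂ = (1.951, -1.293).

(1.951, -1.293)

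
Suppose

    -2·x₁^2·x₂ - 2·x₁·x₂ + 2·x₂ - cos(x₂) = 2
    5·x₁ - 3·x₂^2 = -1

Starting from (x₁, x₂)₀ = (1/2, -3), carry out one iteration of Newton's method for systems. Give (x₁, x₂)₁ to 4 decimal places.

At (1/2, -3): F = (-2.510008, -23.5000).
Jacobian J = [[-4·x₁·x₂ - 2·x₂, -2·x₁^2 - 2·x₁ + sin(x₂) + 2], [5, -6·x₂]].
At the point, J = [[12.0000, 0.358880], [5.0000, 18.0000]] (det J = 214.205600).
Solving J·Δ = −F gives Δ = (0.1715, 1.2579).
Then the next iterate is (x₁, x₂)₁ = (0.6715, -1.7421).

(0.6715, -1.7421)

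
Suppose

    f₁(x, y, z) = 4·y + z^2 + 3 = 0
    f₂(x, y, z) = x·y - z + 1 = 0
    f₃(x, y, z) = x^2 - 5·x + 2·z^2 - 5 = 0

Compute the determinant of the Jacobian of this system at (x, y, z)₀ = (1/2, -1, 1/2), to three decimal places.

26.000

J = [[0, 4, 2·z], [y, x, -1], [2·x - 5, 0, 4·z]].
At the point, J = [[0.000, 4.000, 1.000], [-1.000, 0.500, -1.000], [-4.000, 0.000, 2.000]].
det J = 26.000.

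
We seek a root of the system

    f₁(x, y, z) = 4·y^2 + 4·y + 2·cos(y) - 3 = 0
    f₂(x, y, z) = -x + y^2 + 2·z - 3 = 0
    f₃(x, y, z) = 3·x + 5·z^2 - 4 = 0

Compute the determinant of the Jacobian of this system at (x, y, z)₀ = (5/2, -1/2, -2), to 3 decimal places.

-13.424

J = [[0, 8·y - 2·sin(y) + 4, 0], [-1, 2·y, 2], [3, 0, 10·z]].
At the point, J = [[0.000, 0.95885, 0.000], [-1.000, -1.000, 2.000], [3.000, 0.000, -20.000]].
det J = -13.424.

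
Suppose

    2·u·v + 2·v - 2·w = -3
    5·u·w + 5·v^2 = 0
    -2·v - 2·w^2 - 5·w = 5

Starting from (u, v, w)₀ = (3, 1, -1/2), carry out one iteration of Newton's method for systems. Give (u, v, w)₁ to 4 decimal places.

At (3, 1, -1/2): F = (12.0000, -2.5000, -5.0000).
Jacobian J = [[2·v, 2·u + 2, -2], [5·w, 10·v, 5·u], [0, -2, -4·w - 5]].
At the point, J = [[2.0000, 8.0000, -2.0000], [-2.5000, 10.0000, 15.0000], [0.0000, -2.0000, -3.0000]] (det J = -70.0000).
Solving J·Δ = −F gives Δ = (-11.0000, 0.7143, -2.1429).
Then the next iterate is (u, v, w)₁ = (-8.0000, 1.7143, -2.6429).

(-8.0000, 1.7143, -2.6429)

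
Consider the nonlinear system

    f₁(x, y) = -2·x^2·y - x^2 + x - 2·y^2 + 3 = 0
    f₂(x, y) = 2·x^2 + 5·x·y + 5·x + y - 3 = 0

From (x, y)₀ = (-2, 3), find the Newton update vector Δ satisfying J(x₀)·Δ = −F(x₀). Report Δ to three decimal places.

(-11.190, -18.476)

At (-2, 3): F = (-45.000, -32.000).
Jacobian J = [[-4·x·y - 2·x + 1, -2·x^2 - 4·y], [4·x + 5·y + 5, 5·x + 1]].
At the point, J = [[29.000, -20.000], [12.000, -9.000]] (det J = -21.000).
Solving J·Δ = −F gives Δ = (-11.190, -18.476).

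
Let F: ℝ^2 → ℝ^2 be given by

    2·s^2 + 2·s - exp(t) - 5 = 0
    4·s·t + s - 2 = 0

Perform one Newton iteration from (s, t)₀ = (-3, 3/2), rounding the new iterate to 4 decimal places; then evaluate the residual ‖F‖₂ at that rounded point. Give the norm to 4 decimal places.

5.1246

At (-3, 3/2): F = (2.518311, -23.0000).
Jacobian J = [[4·s + 2, -exp(t)], [4·t + 1, 4·s]].
At the point, J = [[-10.0000, -4.481689], [7.0000, -12.0000]] (det J = 151.371823).
Solving J·Δ = −F gives Δ = (0.8806, -1.4030).
Then the next iterate is (s, t)₁ = (-2.1194, 0.0970).
Re-evaluating at (-2.1194, 0.0970): F = (-1.356948, -4.941727), so ‖F‖₂ = 5.1246.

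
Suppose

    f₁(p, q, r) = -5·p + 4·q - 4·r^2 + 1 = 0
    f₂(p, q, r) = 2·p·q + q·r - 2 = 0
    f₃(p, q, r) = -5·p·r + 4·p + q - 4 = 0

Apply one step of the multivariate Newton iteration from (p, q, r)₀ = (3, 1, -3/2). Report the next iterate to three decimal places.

At (3, 1, -3/2): F = (-19.000, 2.500, 31.500).
Jacobian J = [[-5, 4, -8·r], [2·q, 2·p + r, q], [-5·r + 4, 1, -5·p]].
At the point, J = [[-5.000, 4.000, 12.000], [2.000, 4.500, 1.000], [11.500, 1.000, -15.000]] (det J = -88.500).
Solving J·Δ = −F gives Δ = (-1.056, -0.367, 1.266).
Then the next iterate is (p, q, r)₁ = (1.944, 0.633, -0.234).

(1.944, 0.633, -0.234)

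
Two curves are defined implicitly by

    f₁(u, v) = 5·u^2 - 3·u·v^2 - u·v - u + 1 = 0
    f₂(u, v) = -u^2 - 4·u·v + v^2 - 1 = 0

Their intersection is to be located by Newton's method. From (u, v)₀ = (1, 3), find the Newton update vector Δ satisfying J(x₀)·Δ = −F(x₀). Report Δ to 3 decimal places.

(-0.471, -0.795)

At (1, 3): F = (-25.000, -5.000).
Jacobian J = [[10·u - 3·v^2 - v - 1, -6·u·v - u], [-2·u - 4·v, -4·u + 2·v]].
At the point, J = [[-21.000, -19.000], [-14.000, 2.000]] (det J = -308.000).
Solving J·Δ = −F gives Δ = (-0.471, -0.795).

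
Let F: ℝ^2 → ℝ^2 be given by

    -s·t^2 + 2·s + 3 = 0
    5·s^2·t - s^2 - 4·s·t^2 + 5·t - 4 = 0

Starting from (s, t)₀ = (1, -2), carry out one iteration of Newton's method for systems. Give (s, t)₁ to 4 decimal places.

At (1, -2): F = (1.0000, -41.0000).
Jacobian J = [[-t^2 + 2, -2·s·t], [10·s·t - 2·s - 4·t^2, 5·s^2 - 8·s·t + 5]].
At the point, J = [[-2.0000, 4.0000], [-38.0000, 26.0000]] (det J = 100.0000).
Solving J·Δ = −F gives Δ = (-1.9000, -1.2000).
Then the next iterate is (s, t)₁ = (-0.9000, -3.2000).

(-0.9000, -3.2000)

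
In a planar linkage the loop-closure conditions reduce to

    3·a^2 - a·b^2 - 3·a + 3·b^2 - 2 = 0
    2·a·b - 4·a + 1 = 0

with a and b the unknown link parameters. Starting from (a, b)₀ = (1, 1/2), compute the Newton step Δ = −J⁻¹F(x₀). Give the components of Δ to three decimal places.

At (1, 1/2): F = (-1.500, -2.000).
Jacobian J = [[6·a - b^2 - 3, -2·a·b + 6·b], [2·b - 4, 2·a]].
At the point, J = [[2.750, 2.000], [-3.000, 2.000]] (det J = 11.500).
Solving J·Δ = −F gives Δ = (-0.087, 0.870).

(-0.087, 0.870)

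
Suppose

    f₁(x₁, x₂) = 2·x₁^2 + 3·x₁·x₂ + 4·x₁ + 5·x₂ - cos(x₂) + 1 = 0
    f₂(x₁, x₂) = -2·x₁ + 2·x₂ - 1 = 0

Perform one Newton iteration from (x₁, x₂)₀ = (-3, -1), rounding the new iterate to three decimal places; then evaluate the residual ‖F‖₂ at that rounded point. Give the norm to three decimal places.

1.252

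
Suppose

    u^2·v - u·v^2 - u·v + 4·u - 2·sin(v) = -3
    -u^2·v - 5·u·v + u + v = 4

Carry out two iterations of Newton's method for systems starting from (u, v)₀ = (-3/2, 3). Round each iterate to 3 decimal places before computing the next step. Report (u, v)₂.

(-3.199, 1.137)

At (-3/2, 3): F = (21.46776, 13.250).
Jacobian J = [[2·u·v - v^2 - v + 4, u^2 - 2·u·v - u - 2·cos(v)], [-2·u·v - 5·v + 1, -u^2 - 5·u + 1]].
At the point, J = [[-17.000, 14.72998], [-5.000, 6.250]] (det J = -32.60008).
Solving J·Δ = −F gives Δ = (-1.871, -3.617).
Then the next iterate is (u, v)₁ = (-3.371, -0.617).
Round to (-3.371, -0.617) and repeat: F = (-17.13479, -11.37617), J = [[8.39612, 8.94359], [-0.07481, 6.49136]].
Δ = (0.172, 1.754), so (u, v)₂ = (-3.199, 1.137).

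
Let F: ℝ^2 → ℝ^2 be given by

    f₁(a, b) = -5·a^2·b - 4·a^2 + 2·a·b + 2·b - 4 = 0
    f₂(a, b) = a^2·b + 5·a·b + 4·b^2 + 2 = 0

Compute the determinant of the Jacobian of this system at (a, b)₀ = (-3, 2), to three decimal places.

J = [[-10·a·b - 8·a + 2·b, -5·a^2 + 2·a + 2], [2·a·b + 5·b, a^2 + 5·a + 8·b]].
At the point, J = [[88.000, -49.000], [-2.000, 10.000]].
det J = 782.000.

782.000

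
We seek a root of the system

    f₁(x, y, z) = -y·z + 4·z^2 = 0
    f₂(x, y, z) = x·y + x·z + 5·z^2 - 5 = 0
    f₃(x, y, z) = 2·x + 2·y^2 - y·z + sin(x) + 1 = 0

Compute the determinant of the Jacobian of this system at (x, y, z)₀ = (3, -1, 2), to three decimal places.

J = [[0, -z, -y + 8·z], [y + z, x, x + 10·z], [cos(x) + 2, 4·y - z, -y]].
At the point, J = [[0.000, -2.000, 17.000], [1.000, 3.000, 23.000], [1.01001, -6.000, 1.000]].
det J = -197.971.

-197.971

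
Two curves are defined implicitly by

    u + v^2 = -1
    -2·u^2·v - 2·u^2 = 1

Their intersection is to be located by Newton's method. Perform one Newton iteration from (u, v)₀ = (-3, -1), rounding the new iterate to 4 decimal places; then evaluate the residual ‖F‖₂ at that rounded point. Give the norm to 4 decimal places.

0.5044

At (-3, -1): F = (-1.0000, -1.0000).
Jacobian J = [[1, 2·v], [-4·u·v - 4·u, -2·u^2]].
At the point, J = [[1.0000, -2.0000], [0.0000, -18.0000]] (det J = -18.0000).
Solving J·Δ = −F gives Δ = (0.8889, -0.0556).
Then the next iterate is (u, v)₁ = (-2.1111, -1.0556).
Re-evaluating at (-2.1111, -1.0556): F = (0.003191, -0.504410), so ‖F‖₂ = 0.5044.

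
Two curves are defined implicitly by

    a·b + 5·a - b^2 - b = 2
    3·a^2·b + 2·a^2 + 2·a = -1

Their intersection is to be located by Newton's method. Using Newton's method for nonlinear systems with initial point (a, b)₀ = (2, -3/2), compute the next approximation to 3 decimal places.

At (2, -3/2): F = (4.250, -5.000).
Jacobian J = [[b + 5, a - 2·b - 1], [6·a·b + 4·a + 2, 3·a^2]].
At the point, J = [[3.500, 4.000], [-8.000, 12.000]] (det J = 74.000).
Solving J·Δ = −F gives Δ = (-0.959, -0.223).
Then the next iterate is (a, b)₁ = (1.041, -1.723).

(1.041, -1.723)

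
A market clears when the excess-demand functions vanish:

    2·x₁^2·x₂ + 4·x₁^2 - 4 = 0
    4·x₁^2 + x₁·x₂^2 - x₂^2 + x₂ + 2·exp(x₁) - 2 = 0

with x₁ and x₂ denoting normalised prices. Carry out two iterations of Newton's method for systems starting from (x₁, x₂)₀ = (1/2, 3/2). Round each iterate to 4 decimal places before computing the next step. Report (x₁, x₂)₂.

(0.5381, 4.6416)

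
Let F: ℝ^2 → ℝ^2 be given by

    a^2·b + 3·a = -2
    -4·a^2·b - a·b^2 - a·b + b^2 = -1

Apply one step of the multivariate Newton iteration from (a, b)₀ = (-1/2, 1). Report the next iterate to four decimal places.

(-0.8056, 0.4444)

At (-1/2, 1): F = (0.7500, 2.0000).
Jacobian J = [[2·a·b + 3, a^2], [-8·a·b - b^2 - b, -4·a^2 - 2·a·b - a + 2·b]].
At the point, J = [[2.0000, 0.2500], [2.0000, 2.5000]] (det J = 4.5000).
Solving J·Δ = −F gives Δ = (-0.3056, -0.5556).
Then the next iterate is (a, b)₁ = (-0.8056, 0.4444).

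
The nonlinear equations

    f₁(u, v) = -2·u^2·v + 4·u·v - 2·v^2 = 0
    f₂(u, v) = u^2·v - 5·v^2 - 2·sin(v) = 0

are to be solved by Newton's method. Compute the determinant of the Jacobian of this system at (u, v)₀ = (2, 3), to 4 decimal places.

432.2402

J = [[-4·u·v + 4·v, -2·u^2 + 4·u - 4·v], [2·u·v, u^2 - 10·v - 2·cos(v)]].
At the point, J = [[-12.0000, -12.0000], [12.0000, -24.020015]].
det J = 432.2402.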